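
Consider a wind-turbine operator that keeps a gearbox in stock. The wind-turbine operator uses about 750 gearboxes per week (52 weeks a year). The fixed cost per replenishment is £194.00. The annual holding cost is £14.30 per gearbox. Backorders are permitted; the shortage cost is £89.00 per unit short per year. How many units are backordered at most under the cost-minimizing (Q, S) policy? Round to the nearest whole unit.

Annual demand D = 750 × 52 = 39,000.
With planned backorders, Q* = √(2DS/H) · √((H+B)/B).
√(2DS/H) = √(2 × 39,000 × 194 / 14.3) = 1028.680.
√((H+B)/B) = √((14.3+89)/89) = 1.0773.
Q* ≈ 1108.244.
S* = Q* · H/(H+B) = 1108.244 × 14.3/103.3 ≈ 153.416.

S* ≈ 153 gearboxes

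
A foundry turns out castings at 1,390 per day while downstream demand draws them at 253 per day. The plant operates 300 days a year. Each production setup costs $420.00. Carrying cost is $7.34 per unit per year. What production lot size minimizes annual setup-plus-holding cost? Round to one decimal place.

Annual demand D = 253 × 300 = 75,900.
Production build-up factor (1 − d/p) = 1 − 253/1,390 = 0.8180.
Q* = √(2DS / (H(1 − d/p))) = √(2 × 75,900 × 420 / (7.34 × 0.8180)).
= √(63,756,000 / 6.004) ≈ 3258.665.

Q* ≈ 3,258.7 castings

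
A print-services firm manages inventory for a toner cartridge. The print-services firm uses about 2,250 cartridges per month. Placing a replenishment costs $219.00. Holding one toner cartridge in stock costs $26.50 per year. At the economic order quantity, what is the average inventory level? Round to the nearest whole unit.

Annual demand D = 2,250 × 12 = 27,000.
Q* = √(2DS/H) = √(2 × 27,000 × 219 / 26.5) ≈ 668.03.
Average inventory = Q*/2 ≈ 668.03 / 2 = 334.015.

Average inventory ≈ 334 cartridges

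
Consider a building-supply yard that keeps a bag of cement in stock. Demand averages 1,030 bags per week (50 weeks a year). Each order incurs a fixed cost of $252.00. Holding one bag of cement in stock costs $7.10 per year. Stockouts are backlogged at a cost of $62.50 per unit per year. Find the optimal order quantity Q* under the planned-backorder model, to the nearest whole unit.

Annual demand D = 1,030 × 50 = 51,500.
With planned backorders, Q* = √(2DS/H) · √((H+B)/B).
√(2DS/H) = √(2 × 51,500 × 252 / 7.1) = 1912.008.
√((H+B)/B) = √((7.1+62.5)/62.5) = 1.0553.
Q* ≈ 2017.689.

Q* ≈ 2,018 bags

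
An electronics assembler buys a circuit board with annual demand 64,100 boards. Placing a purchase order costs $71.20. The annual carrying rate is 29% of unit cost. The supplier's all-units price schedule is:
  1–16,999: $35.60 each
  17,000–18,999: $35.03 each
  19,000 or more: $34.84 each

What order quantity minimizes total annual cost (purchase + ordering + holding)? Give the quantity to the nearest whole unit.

Q* ≈ 940 boards

Holding cost per unit per year at price C is H = 0.29·C.
For each price level, check whether its EOQ is feasible; otherwise the best quantity at that price is the breakpoint.
EOQ at $35.60 = 940.3 (feasible in tier 1): TC = 64,100×$35.60 + (64,100/940.3)×71.2 + (940.3/2)×0.29×$35.60 = $2,291,667.51.
EOQ at $35.03 = 947.9 < 17000, so use break Q=17000: TC = 64,100×$35.03 + (64,100/17000.0)×71.2 + (17000.0/2)×0.29×$35.03 = $2,332,040.42.
EOQ at $34.84 = 950.5 < 19000, so use break Q=19000: TC = 64,100×$34.84 + (64,100/19000.0)×71.2 + (19000.0/2)×0.29×$34.84 = $2,329,468.41.
Lowest total cost is $2,291,667.51 at Q = 940.3.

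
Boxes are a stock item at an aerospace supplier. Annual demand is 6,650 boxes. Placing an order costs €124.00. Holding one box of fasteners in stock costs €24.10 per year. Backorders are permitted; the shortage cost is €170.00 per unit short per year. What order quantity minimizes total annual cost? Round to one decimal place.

With planned backorders, Q* = √(2DS/H) · √((H+B)/B).
√(2DS/H) = √(2 × 6,650 × 124 / 24.1) = 261.594.
√((H+B)/B) = √((24.1+170)/170) = 1.0685.
Q* ≈ 279.522.

Q* ≈ 279.5 boxes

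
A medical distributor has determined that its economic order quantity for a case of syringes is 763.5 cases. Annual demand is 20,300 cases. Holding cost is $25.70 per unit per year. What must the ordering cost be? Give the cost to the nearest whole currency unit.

Squaring Q* = √(2DS/H) gives Q*² = 2DS/H.
From Q* = √(2DS/H): S = Q*²H / (2D) = 763.5² × 25.7 / (2 × 20,300) = 368.9990.

S ≈ $369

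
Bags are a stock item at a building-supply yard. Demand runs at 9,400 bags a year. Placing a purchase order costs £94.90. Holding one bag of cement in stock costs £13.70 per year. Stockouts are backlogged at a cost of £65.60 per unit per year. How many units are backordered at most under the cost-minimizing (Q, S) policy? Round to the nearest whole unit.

S* ≈ 69 bags

With planned backorders, Q* = √(2DS/H) · √((H+B)/B).
√(2DS/H) = √(2 × 9,400 × 94.9 / 13.7) = 360.871.
√((H+B)/B) = √((13.7+65.6)/65.6) = 1.0995.
Q* ≈ 396.768.
S* = Q* · H/(H+B) = 396.768 × 13.7/79.3 ≈ 68.546.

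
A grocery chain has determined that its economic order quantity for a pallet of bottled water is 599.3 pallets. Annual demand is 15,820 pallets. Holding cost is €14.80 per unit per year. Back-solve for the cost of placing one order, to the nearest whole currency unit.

S ≈ €168

The basic EOQ model gives Q* = √(2DS/H); rearrange for the unknown.
From Q* = √(2DS/H): S = Q*²H / (2D) = 599.3² × 14.8 / (2 × 15,820) = 168.0017.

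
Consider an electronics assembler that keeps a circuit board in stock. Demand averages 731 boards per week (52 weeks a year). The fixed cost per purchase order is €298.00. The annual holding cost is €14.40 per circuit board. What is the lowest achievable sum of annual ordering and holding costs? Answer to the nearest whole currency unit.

TC* ≈ €18,062

Annual demand D = 731 × 52 = 38,012.
The optimal lot size = √(2DS/H) = √(2 × 38,012 × 298 / 14.4) ≈ 1254.30.
At the optimum the two cost components are equal, so total cost = 2·(Q*/2)H = Q*·H.
Minimum total = √(2DSH) = √(2 × 38,012 × 298 × 14.4) ≈ 18061.954.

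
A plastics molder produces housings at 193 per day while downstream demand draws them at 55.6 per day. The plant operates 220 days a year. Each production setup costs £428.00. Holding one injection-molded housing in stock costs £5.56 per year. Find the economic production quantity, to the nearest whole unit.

Q* ≈ 1,626 housings

Annual demand D = 55.6 × 220 = 12,232.
Production build-up factor (1 − d/p) = 1 − 55.6/193 = 0.7119.
Q* = √(2DS / (H(1 − d/p))) = √(2 × 12,232 × 428 / (5.56 × 0.7119)).
= √(10,470,592 / 3.9583) ≈ 1626.423.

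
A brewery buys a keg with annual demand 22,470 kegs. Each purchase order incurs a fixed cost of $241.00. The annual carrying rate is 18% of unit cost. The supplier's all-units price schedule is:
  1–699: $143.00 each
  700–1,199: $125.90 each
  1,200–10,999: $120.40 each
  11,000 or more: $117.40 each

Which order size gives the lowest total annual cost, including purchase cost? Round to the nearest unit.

Q* ≈ 1,200 kegs

Holding cost per unit per year at price C is H = 0.18·C.
Evaluate total cost at each tier's feasible EOQ or, if the EOQ is below the tier, at the tier's minimum quantity.
EOQ at $143.00 = 648.7 (feasible in tier 1): TC = 22,470×$143.00 + (22,470/648.7)×241 + (648.7/2)×0.18×$143.00 = $3,229,906.65.
EOQ at $125.90 = 691.3 < 700, so use break Q=700: TC = 22,470×$125.90 + (22,470/700.0)×241 + (700.0/2)×0.18×$125.90 = $2,844,640.80.
EOQ at $120.40 = 706.9 < 1200, so use break Q=1200: TC = 22,470×$120.40 + (22,470/1200.0)×241 + (1200.0/2)×0.18×$120.40 = $2,722,903.93.
EOQ at $117.40 = 715.9 < 11000, so use break Q=11000: TC = 22,470×$117.40 + (22,470/11000.0)×241 + (11000.0/2)×0.18×$117.40 = $2,754,696.30.
Lowest total cost is $2,722,903.93 at Q = 1200.0.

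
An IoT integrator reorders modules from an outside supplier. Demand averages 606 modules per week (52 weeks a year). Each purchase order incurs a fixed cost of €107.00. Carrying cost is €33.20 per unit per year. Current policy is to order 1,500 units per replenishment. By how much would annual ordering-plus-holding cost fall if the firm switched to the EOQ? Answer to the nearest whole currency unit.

Extra cost ≈ €12,185 per year

Annual demand D = 606 × 52 = 31,512.
EOQ = √(2DS/H) = √(2 × 31,512 × 107 / 33.2) ≈ 450.69.
Cost at Q* = (D/Q*)S + (Q*/2)H = √(2DSH) ≈ €14,962.84.
Cost at Q = 1,500: (31,512/1,500)×107 + (1,500/2)×33.2 = €2,247.86 + €24,900.00 = €27,147.86.
Excess = €27,147.86 − €14,962.84 = €12,185.02.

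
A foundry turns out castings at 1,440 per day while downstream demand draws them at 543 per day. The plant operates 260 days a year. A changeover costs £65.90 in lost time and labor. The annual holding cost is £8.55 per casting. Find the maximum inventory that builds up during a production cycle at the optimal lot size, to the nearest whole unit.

I_max ≈ 1,164 castings

Annual demand D = 543 × 260 = 141,180.
Production build-up factor (1 − d/p) = 1 − 543/1,440 = 0.6229.
Q* = √(2DS / (H(1 − d/p))) = √(2 × 141,180 × 65.9 / (8.55 × 0.6229)).
= √(18,607,524 / 5.3259) ≈ 1869.159.
Maximum inventory = Q*(1 − d/p) = 1869.159 × 0.6229 ≈ 1164.330.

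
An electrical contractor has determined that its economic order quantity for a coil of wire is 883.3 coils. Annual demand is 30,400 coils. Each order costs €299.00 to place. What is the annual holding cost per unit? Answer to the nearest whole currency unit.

H ≈ €23

Squaring Q* = √(2DS/H) gives Q*² = 2DS/H.
From Q* = √(2DS/H): H = 2DS / Q*² = 2 × 30,400 × 299 / 883.3² = 23.3001.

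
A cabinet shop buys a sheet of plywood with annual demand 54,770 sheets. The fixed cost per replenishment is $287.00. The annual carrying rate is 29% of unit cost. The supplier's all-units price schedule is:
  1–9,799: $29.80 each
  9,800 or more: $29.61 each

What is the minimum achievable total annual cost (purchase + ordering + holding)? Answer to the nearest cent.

TC* ≈ $1,648,628.93

Holding cost per unit per year at price C is H = 0.29·C.
Candidates are each tier's EOQ (if it falls in that tier) and each price-break quantity.
EOQ at $29.80 = 1907.3 (feasible in tier 1): TC = 54,770×$29.80 + (54,770/1907.3)×287 + (1907.3/2)×0.29×$29.80 = $1,648,628.93.
EOQ at $29.61 = 1913.4 < 9800, so use break Q=9800: TC = 54,770×$29.61 + (54,770/9800.0)×287 + (9800.0/2)×0.29×$29.61 = $1,665,419.49.
Lowest total cost among the candidates is at Q = 1907.3.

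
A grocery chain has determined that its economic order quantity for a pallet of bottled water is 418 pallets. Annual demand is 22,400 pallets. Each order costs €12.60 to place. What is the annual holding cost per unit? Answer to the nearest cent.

Invert the EOQ relation Q*² = 2DS/H.
From Q* = √(2DS/H): H = 2DS / Q*² = 2 × 22,400 × 12.6 / 418² = 3.2307.

H ≈ €3.23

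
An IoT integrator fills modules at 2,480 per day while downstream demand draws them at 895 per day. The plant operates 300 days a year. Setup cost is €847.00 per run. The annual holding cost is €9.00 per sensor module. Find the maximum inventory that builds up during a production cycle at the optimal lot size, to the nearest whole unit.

I_max ≈ 5,683 modules

Annual demand D = 895 × 300 = 268,500.
Production build-up factor (1 − d/p) = 1 − 895/2,480 = 0.6391.
Q* = √(2DS / (H(1 − d/p))) = √(2 × 268,500 × 847 / (9 × 0.6391)).
= √(454,839,000 / 5.752) ≈ 8892.396.
Maximum inventory = Q*(1 − d/p) = 8892.396 × 0.6391 ≈ 5683.245.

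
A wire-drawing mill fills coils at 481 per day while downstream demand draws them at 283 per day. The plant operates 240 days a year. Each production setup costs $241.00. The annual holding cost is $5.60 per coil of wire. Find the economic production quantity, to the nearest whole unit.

Annual demand D = 283 × 240 = 67,920.
Production build-up factor (1 − d/p) = 1 − 283/481 = 0.4116.
Q* = √(2DS / (H(1 − d/p))) = √(2 × 67,920 × 241 / (5.6 × 0.4116)).
= √(32,737,440 / 2.3052) ≈ 3768.498.

Q* ≈ 3,768 coils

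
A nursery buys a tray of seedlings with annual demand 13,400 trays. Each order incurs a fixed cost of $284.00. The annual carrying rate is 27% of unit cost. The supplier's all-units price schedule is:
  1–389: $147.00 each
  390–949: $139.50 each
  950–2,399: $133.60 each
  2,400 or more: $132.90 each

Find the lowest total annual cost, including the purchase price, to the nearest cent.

TC* ≈ $1,811,380.09

Holding cost per unit per year at price C is H = 0.27·C.
Evaluate total cost at each tier's feasible EOQ or, if the EOQ is below the tier, at the tier's minimum quantity.
Tier 1 ($147.00): EOQ = 437.9 exceeds tier's upper bound 389, so this tier is dominated.
EOQ at $139.50 = 449.5 (feasible in tier 2): TC = 13,400×$139.50 + (13,400/449.5)×284 + (449.5/2)×0.27×$139.50 = $1,886,231.50.
EOQ at $133.60 = 459.3 < 950, so use break Q=950: TC = 13,400×$133.60 + (13,400/950.0)×284 + (950.0/2)×0.27×$133.60 = $1,811,380.09.
EOQ at $132.90 = 460.6 < 2400, so use break Q=2400: TC = 13,400×$132.90 + (13,400/2400.0)×284 + (2400.0/2)×0.27×$132.90 = $1,825,505.27.
Lowest total cost among the candidates is at Q = 950.0.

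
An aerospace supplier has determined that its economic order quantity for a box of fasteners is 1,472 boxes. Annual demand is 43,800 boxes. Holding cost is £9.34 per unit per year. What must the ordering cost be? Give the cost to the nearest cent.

S ≈ £231.02

Invert the EOQ relation Q*² = 2DS/H.
From Q* = √(2DS/H): S = Q*²H / (2D) = 1,472² × 9.34 / (2 × 43,800) = 231.0247.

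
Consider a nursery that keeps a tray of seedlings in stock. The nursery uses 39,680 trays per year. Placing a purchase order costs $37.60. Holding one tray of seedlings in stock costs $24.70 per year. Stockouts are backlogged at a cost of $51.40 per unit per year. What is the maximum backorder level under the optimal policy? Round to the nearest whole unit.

S* ≈ 137 trays

With planned backorders, Q* = √(2DS/H) · √((H+B)/B).
√(2DS/H) = √(2 × 39,680 × 37.6 / 24.7) = 347.573.
√((H+B)/B) = √((24.7+51.4)/51.4) = 1.2168.
Q* ≈ 422.919.
S* = Q* · H/(H+B) = 422.919 × 24.7/76.1 ≈ 137.268.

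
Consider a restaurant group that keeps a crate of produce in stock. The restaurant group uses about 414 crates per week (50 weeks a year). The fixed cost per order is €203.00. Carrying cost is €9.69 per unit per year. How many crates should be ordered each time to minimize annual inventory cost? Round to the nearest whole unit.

Annual demand D = 414 × 50 = 20,700.
EOQ = √(2DS / H) = √(2 × 20,700 × 203 / 9.69).
= √(8,404,200 / 9.69) = √867,306.5015 ≈ 931.293.

Q* ≈ 931 crates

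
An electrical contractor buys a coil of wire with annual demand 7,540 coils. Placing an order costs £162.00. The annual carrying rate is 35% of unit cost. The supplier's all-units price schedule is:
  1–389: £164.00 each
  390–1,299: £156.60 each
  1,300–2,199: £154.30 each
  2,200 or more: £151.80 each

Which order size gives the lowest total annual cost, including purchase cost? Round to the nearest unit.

Q* ≈ 390 coils

Holding cost per unit per year at price C is H = 0.35·C.
For each price level, check whether its EOQ is feasible; otherwise the best quantity at that price is the breakpoint.
EOQ at £164.00 = 206.3 (feasible in tier 1): TC = 7,540×£164.00 + (7,540/206.3)×162 + (206.3/2)×0.35×£164.00 = £1,248,401.70.
EOQ at £156.60 = 211.1 < 390, so use break Q=390: TC = 7,540×£156.60 + (7,540/390.0)×162 + (390.0/2)×0.35×£156.60 = £1,194,583.95.
EOQ at £154.30 = 212.7 < 1300, so use break Q=1300: TC = 7,540×£154.30 + (7,540/1300.0)×162 + (1300.0/2)×0.35×£154.30 = £1,199,464.85.
EOQ at £151.80 = 214.4 < 2200, so use break Q=2200: TC = 7,540×£151.80 + (7,540/2200.0)×162 + (2200.0/2)×0.35×£151.80 = £1,203,570.22.
Lowest total cost is £1,194,583.95 at Q = 390.0.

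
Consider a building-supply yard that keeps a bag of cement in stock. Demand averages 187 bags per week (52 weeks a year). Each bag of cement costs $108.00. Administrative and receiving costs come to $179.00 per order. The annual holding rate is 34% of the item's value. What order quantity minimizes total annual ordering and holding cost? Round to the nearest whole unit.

Q* ≈ 308 bags

Annual demand D = 187 × 52 = 9,724.
Holding cost H = 0.34 × $108.00 = $36.7200 per unit per year.
EOQ = √(2DS / H) = √(2 × 9,724 × 179 / 36.72).
= √(3,481,192 / 36.72) = √94,803.7037 ≈ 307.902.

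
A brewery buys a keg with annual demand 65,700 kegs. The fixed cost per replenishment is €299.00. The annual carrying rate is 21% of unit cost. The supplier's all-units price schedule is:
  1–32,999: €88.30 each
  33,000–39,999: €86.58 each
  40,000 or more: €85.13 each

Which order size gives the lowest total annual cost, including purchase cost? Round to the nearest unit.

Q* ≈ 1,456 kegs

Holding cost per unit per year at price C is H = 0.21·C.
Evaluate total cost at each tier's feasible EOQ or, if the EOQ is below the tier, at the tier's minimum quantity.
EOQ at €88.30 = 1455.6 (feasible in tier 1): TC = 65,700×€88.30 + (65,700/1455.6)×299 + (1455.6/2)×0.21×€88.30 = €5,828,301.27.
EOQ at €86.58 = 1470.0 < 33000, so use break Q=33000: TC = 65,700×€86.58 + (65,700/33000.0)×299 + (33000.0/2)×0.21×€86.58 = €5,988,900.98.
EOQ at €85.13 = 1482.5 < 40000, so use break Q=40000: TC = 65,700×€85.13 + (65,700/40000.0)×299 + (40000.0/2)×0.21×€85.13 = €5,951,078.11.
Lowest total cost is €5,828,301.27 at Q = 1455.6.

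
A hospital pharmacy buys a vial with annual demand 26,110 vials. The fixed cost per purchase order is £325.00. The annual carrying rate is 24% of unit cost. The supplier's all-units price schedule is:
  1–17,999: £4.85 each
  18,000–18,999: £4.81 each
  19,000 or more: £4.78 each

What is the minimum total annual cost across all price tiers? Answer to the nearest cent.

TC* ≈ £131,078.14

Holding cost per unit per year at price C is H = 0.24·C.
For each price level, check whether its EOQ is feasible; otherwise the best quantity at that price is the breakpoint.
EOQ at £4.85 = 3818.4 (feasible in tier 1): TC = 26,110×£4.85 + (26,110/3818.4)×325 + (3818.4/2)×0.24×£4.85 = £131,078.14.
EOQ at £4.81 = 3834.3 < 18000, so use break Q=18000: TC = 26,110×£4.81 + (26,110/18000.0)×325 + (18000.0/2)×0.24×£4.81 = £136,450.13.
EOQ at £4.78 = 3846.3 < 19000, so use break Q=19000: TC = 26,110×£4.78 + (26,110/19000.0)×325 + (19000.0/2)×0.24×£4.78 = £136,150.82.
Lowest total cost among the candidates is at Q = 3818.4.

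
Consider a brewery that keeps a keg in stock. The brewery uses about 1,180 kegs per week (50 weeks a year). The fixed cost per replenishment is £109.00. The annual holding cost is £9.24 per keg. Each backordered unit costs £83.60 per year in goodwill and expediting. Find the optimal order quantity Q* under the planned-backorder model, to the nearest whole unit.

Q* ≈ 1,243 kegs

Annual demand D = 1,180 × 50 = 59,000.
With planned backorders, Q* = √(2DS/H) · √((H+B)/B).
√(2DS/H) = √(2 × 59,000 × 109 / 9.24) = 1179.827.
√((H+B)/B) = √((9.24+83.6)/83.6) = 1.0538.
Q* ≈ 1243.319.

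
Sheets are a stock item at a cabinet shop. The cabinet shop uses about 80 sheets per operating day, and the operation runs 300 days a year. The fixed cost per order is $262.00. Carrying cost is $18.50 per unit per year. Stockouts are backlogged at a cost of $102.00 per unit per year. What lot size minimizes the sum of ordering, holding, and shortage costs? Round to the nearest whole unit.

Annual demand D = 80 × 300 = 24,000.
With planned backorders, Q* = √(2DS/H) · √((H+B)/B).
√(2DS/H) = √(2 × 24,000 × 262 / 18.5) = 824.490.
√((H+B)/B) = √((18.5+102)/102) = 1.0869.
Q* ≈ 896.146.

Q* ≈ 896 sheets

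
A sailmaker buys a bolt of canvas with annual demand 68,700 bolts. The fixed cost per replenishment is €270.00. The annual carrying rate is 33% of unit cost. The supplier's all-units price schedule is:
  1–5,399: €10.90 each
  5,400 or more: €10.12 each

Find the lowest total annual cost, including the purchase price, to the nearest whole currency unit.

Holding cost per unit per year at price C is H = 0.33·C.
Candidates are each tier's EOQ (if it falls in that tier) and each price-break quantity.
EOQ at €10.90 = 3211.5 (feasible in tier 1): TC = 68,700×€10.90 + (68,700/3211.5)×270 + (3211.5/2)×0.33×€10.90 = €760,381.69.
EOQ at €10.12 = 3332.9 < 5400, so use break Q=5400: TC = 68,700×€10.12 + (68,700/5400.0)×270 + (5400.0/2)×0.33×€10.12 = €707,695.92.
Lowest total cost among the candidates is at Q = 5400.0.

TC* ≈ €707,696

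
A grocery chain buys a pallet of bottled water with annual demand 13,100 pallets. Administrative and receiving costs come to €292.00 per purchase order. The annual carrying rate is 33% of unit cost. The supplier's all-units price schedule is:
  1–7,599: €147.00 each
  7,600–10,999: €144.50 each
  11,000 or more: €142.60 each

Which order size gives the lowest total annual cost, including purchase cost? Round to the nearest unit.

Holding cost per unit per year at price C is H = 0.33·C.
For each price level, check whether its EOQ is feasible; otherwise the best quantity at that price is the breakpoint.
EOQ at €147.00 = 397.1 (feasible in tier 1): TC = 13,100×€147.00 + (13,100/397.1)×292 + (397.1/2)×0.33×€147.00 = €1,944,964.50.
EOQ at €144.50 = 400.5 < 7600, so use break Q=7600: TC = 13,100×€144.50 + (13,100/7600.0)×292 + (7600.0/2)×0.33×€144.50 = €2,074,656.32.
EOQ at €142.60 = 403.2 < 11000, so use break Q=11000: TC = 13,100×€142.60 + (13,100/11000.0)×292 + (11000.0/2)×0.33×€142.60 = €2,127,226.75.
Lowest total cost is €1,944,964.50 at Q = 397.1.

Q* ≈ 397 pallets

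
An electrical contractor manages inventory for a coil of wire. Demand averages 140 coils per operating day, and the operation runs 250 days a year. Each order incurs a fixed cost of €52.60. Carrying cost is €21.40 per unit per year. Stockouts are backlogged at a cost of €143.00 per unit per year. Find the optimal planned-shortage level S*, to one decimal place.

S* ≈ 57.9 coils

Annual demand D = 140 × 250 = 35,000.
With planned backorders, Q* = √(2DS/H) · √((H+B)/B).
√(2DS/H) = √(2 × 35,000 × 52.6 / 21.4) = 414.796.
√((H+B)/B) = √((21.4+143)/143) = 1.0722.
Q* ≈ 444.752.
S* = Q* · H/(H+B) = 444.752 × 21.4/164.4 ≈ 57.894.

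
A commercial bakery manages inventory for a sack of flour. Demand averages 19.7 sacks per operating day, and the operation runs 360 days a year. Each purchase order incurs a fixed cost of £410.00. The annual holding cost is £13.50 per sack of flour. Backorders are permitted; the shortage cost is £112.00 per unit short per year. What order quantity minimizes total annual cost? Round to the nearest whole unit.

Q* ≈ 695 sacks

Annual demand D = 19.7 × 360 = 7,092.
With planned backorders, Q* = √(2DS/H) · √((H+B)/B).
√(2DS/H) = √(2 × 7,092 × 410 / 13.5) = 656.333.
√((H+B)/B) = √((13.5+112)/112) = 1.0586.
Q* ≈ 694.764.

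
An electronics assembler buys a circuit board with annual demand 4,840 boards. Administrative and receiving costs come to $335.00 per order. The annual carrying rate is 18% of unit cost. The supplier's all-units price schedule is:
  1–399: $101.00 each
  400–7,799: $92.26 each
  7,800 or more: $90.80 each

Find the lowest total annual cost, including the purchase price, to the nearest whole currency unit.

TC* ≈ $453,877

Holding cost per unit per year at price C is H = 0.18·C.
Candidates are each tier's EOQ (if it falls in that tier) and each price-break quantity.
Tier 1 ($101.00): EOQ = 422.3 exceeds tier's upper bound 399, so this tier is dominated.
EOQ at $92.26 = 441.9 (feasible in tier 2): TC = 4,840×$92.26 + (4,840/441.9)×335 + (441.9/2)×0.18×$92.26 = $453,876.83.
EOQ at $90.80 = 445.4 < 7800, so use break Q=7800: TC = 4,840×$90.80 + (4,840/7800.0)×335 + (7800.0/2)×0.18×$90.80 = $503,421.47.
Lowest total cost among the candidates is at Q = 441.9.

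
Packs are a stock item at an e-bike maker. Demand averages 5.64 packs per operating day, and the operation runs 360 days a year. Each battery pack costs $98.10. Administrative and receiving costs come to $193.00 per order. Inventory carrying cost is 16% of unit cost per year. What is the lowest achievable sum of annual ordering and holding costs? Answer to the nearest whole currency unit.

Annual demand D = 5.64 × 360 = 2,030.4.
Holding cost H = 0.16 × $98.10 = $15.6960 per unit per year.
EOQ = √(2DS/H) = √(2 × 2,030.4 × 193 / 15.696) ≈ 223.45.
At Q*, ordering cost (D/Q*)S equals holding cost (Q*/2)H, each = √(DSH/2).
Minimum total = √(2DSH) = √(2 × 2,030.4 × 193 × 15.696) ≈ 3507.349.

TC* ≈ $3,507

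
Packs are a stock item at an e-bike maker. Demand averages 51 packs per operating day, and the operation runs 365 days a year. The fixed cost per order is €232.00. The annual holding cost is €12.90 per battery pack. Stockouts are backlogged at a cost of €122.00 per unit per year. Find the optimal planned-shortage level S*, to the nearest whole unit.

Annual demand D = 51 × 365 = 18,615.
With planned backorders, Q* = √(2DS/H) · √((H+B)/B).
√(2DS/H) = √(2 × 18,615 × 232 / 12.9) = 818.268.
√((H+B)/B) = √((12.9+122)/122) = 1.0515.
Q* ≈ 860.442.
S* = Q* · H/(H+B) = 860.442 × 12.9/134.9 ≈ 82.281.

S* ≈ 82 packs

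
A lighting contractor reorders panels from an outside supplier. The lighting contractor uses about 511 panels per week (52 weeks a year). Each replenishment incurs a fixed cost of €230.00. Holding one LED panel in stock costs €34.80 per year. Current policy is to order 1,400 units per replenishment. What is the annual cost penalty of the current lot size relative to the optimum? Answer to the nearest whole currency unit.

Extra cost ≈ €8,101 per year

Annual demand D = 511 × 52 = 26,572.
EOQ = √(2DS/H) = √(2 × 26,572 × 230 / 34.8) ≈ 592.65.
Cost at Q* = (D/Q*)S + (Q*/2)H = √(2DSH) ≈ €20,624.37.
Cost at Q = 1,400: (26,572/1,400)×230 + (1,400/2)×34.8 = €4,365.40 + €24,360.00 = €28,725.40.
Excess = €28,725.40 − €20,624.37 = €8,101.03.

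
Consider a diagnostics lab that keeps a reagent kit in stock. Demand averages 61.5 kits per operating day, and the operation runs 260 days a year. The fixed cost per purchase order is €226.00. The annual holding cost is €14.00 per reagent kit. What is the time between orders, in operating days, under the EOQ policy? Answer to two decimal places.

Annual demand D = 61.5 × 260 = 15,990.
The optimal lot size = √(2DS/H) = √(2 × 15,990 × 226 / 14) ≈ 718.50.
Cycle time = Q*/D × 260 = 718.50 / 15,990 × 260 ≈ 11.683 days.

T ≈ 11.68 days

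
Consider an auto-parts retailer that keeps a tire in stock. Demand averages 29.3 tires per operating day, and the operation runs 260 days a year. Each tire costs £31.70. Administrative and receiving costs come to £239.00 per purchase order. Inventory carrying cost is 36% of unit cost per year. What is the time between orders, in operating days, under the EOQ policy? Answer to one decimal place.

Annual demand D = 29.3 × 260 = 7,618.
Holding cost H = 0.36 × £31.70 = £11.4120 per unit per year.
EOQ = √(2DS/H) = √(2 × 7,618 × 239 / 11.412) ≈ 564.88.
Cycle time = Q*/D × 260 = 564.88 / 7,618 × 260 ≈ 19.279 days.

T ≈ 19.3 days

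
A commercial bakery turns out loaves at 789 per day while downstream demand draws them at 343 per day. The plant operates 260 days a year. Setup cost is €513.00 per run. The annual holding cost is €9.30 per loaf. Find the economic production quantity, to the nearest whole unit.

Annual demand D = 343 × 260 = 89,180.
Production build-up factor (1 − d/p) = 1 − 343/789 = 0.5653.
Q* = √(2DS / (H(1 − d/p))) = √(2 × 89,180 × 513 / (9.3 × 0.5653)).
= √(91,498,680 / 5.257) ≈ 4171.930.

Q* ≈ 4,172 loaves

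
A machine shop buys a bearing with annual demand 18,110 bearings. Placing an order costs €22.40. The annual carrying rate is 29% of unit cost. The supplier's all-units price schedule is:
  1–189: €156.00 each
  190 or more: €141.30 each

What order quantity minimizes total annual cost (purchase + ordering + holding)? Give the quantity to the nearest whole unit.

Holding cost per unit per year at price C is H = 0.29·C.
Candidates are each tier's EOQ (if it falls in that tier) and each price-break quantity.
EOQ at €156.00 = 133.9 (feasible in tier 1): TC = 18,110×€156.00 + (18,110/133.9)×22.4 + (133.9/2)×0.29×€156.00 = €2,831,218.42.
EOQ at €141.30 = 140.7 < 190, so use break Q=190: TC = 18,110×€141.30 + (18,110/190.0)×22.4 + (190.0/2)×0.29×€141.30 = €2,564,970.89.
Lowest total cost is €2,564,970.89 at Q = 190.0.

Q* ≈ 190 bearings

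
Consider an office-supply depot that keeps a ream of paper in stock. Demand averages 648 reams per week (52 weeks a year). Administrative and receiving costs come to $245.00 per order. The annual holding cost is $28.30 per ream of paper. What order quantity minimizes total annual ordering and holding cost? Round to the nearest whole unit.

Q* ≈ 764 reams

Annual demand D = 648 × 52 = 33,696.
EOQ = √(2DS / H) = √(2 × 33,696 × 245 / 28.3).
= √(16,511,040 / 28.3) = √583,428.9753 ≈ 763.825.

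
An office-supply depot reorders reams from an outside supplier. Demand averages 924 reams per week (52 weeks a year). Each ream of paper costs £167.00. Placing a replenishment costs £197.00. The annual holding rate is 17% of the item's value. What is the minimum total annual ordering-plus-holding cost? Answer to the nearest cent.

TC* ≈ £23,182.94

Annual demand D = 924 × 52 = 48,048.
Holding cost H = 0.17 × £167.00 = £28.3900 per unit per year.
The optimal lot size = √(2DS/H) = √(2 × 48,048 × 197 / 28.39) ≈ 816.59.
At Q*, ordering cost (D/Q*)S equals holding cost (Q*/2)H, each = √(DSH/2).
Minimum total = √(2DSH) = √(2 × 48,048 × 197 × 28.39) ≈ 23182.938.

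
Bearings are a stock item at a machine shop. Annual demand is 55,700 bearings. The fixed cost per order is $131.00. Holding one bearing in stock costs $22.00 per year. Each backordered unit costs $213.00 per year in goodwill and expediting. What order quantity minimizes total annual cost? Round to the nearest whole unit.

Q* ≈ 855 bearings

With planned backorders, Q* = √(2DS/H) · √((H+B)/B).
√(2DS/H) = √(2 × 55,700 × 131 / 22) = 814.455.
√((H+B)/B) = √((22+213)/213) = 1.0504.
Q* ≈ 855.482.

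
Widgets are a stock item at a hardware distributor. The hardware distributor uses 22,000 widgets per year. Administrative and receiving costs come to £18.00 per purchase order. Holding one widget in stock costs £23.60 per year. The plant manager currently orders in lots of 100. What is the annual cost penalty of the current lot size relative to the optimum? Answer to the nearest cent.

EOQ = √(2DS/H) = √(2 × 22,000 × 18 / 23.6) ≈ 183.19.
Cost at Q* = (D/Q*)S + (Q*/2)H = √(2DSH) ≈ £4,323.33.
Cost at Q = 100: (22,000/100)×18 + (100/2)×23.6 = £3,960.00 + £1,180.00 = £5,140.00.
Excess = £5,140.00 − £4,323.33 = £816.67.

Extra cost ≈ £816.67 per year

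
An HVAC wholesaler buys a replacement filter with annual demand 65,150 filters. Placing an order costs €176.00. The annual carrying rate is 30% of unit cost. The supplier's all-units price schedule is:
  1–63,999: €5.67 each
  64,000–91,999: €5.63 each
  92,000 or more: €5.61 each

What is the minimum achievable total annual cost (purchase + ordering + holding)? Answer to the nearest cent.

Holding cost per unit per year at price C is H = 0.30·C.
Candidates are each tier's EOQ (if it falls in that tier) and each price-break quantity.
EOQ at €5.67 = 3671.8 (feasible in tier 1): TC = 65,150×€5.67 + (65,150/3671.8)×176 + (3671.8/2)×0.30×€5.67 = €375,646.19.
EOQ at €5.63 = 3684.8 < 64000, so use break Q=64000: TC = 65,150×€5.63 + (65,150/64000.0)×176 + (64000.0/2)×0.30×€5.63 = €421,021.66.
EOQ at €5.61 = 3691.4 < 92000, so use break Q=92000: TC = 65,150×€5.61 + (65,150/92000.0)×176 + (92000.0/2)×0.30×€5.61 = €443,034.13.
Lowest total cost among the candidates is at Q = 3671.8.

TC* ≈ €375,646.19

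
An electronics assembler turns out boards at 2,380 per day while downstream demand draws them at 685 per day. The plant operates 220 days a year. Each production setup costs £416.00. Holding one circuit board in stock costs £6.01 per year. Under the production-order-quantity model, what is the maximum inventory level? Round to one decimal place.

Annual demand D = 685 × 220 = 150,700.
Production build-up factor (1 − d/p) = 1 − 685/2,380 = 0.7122.
Q* = √(2DS / (H(1 − d/p))) = √(2 × 150,700 × 416 / (6.01 × 0.7122)).
= √(125,382,400 / 4.2802) ≈ 5412.335.
Maximum inventory = Q*(1 − d/p) = 5412.335 × 0.7122 ≈ 3854.583.

I_max ≈ 3,854.6 boards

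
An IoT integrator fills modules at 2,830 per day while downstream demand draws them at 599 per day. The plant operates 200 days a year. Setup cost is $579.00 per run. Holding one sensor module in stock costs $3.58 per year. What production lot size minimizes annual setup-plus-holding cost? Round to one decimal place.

Q* ≈ 7,011.1 modules

Annual demand D = 599 × 200 = 119,800.
Production build-up factor (1 − d/p) = 1 − 599/2,830 = 0.7883.
Q* = √(2DS / (H(1 − d/p))) = √(2 × 119,800 × 579 / (3.58 × 0.7883)).
= √(138,728,400 / 2.8223) ≈ 7011.075.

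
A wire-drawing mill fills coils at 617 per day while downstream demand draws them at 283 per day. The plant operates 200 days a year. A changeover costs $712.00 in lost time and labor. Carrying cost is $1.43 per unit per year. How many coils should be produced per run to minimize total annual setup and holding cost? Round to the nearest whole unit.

Annual demand D = 283 × 200 = 56,600.
Production build-up factor (1 − d/p) = 1 − 283/617 = 0.5413.
Q* = √(2DS / (H(1 − d/p))) = √(2 × 56,600 × 712 / (1.43 × 0.5413)).
= √(80,598,400 / 0.7741) ≈ 10203.861.

Q* ≈ 10,204 coils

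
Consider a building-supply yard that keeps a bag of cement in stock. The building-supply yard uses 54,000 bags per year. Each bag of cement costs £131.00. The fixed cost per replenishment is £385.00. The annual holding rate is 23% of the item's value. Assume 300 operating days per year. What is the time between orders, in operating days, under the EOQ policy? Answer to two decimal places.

T ≈ 6.53 days

Holding cost H = 0.23 × £131.00 = £30.1300 per unit per year.
The optimal lot size = √(2DS/H) = √(2 × 54,000 × 385 / 30.13) ≈ 1174.74.
Cycle time = Q*/D × 300 = 1174.74 / 54,000 × 300 ≈ 6.526 days.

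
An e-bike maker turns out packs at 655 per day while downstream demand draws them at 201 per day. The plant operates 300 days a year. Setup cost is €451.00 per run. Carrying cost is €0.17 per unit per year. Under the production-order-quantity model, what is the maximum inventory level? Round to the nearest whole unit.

Annual demand D = 201 × 300 = 60,300.
Production build-up factor (1 − d/p) = 1 − 201/655 = 0.6931.
Q* = √(2DS / (H(1 − d/p))) = √(2 × 60,300 × 451 / (0.17 × 0.6931)).
= √(54,390,600 / 0.1178) ≈ 21484.744.
Maximum inventory = Q*(1 − d/p) = 21484.744 × 0.6931 ≈ 14891.716.

I_max ≈ 14,892 packs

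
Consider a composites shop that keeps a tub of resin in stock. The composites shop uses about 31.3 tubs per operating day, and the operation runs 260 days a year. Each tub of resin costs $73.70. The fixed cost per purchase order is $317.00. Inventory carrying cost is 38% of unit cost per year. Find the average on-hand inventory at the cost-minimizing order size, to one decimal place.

Annual demand D = 31.3 × 260 = 8,138.
Holding cost H = 0.38 × $73.70 = $28.0060 per unit per year.
EOQ = √(2DS/H) = √(2 × 8,138 × 317 / 28.006) ≈ 429.22.
Average inventory = Q*/2 ≈ 429.22 / 2 = 214.609.

Average inventory ≈ 214.6 tubs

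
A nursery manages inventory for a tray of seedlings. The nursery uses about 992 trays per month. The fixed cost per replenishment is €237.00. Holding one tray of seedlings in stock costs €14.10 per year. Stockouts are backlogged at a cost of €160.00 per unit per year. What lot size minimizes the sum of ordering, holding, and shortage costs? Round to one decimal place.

Q* ≈ 659.9 trays

Annual demand D = 992 × 12 = 11,904.
With planned backorders, Q* = √(2DS/H) · √((H+B)/B).
√(2DS/H) = √(2 × 11,904 × 237 / 14.1) = 632.595.
√((H+B)/B) = √((14.1+160)/160) = 1.0431.
Q* ≈ 659.881.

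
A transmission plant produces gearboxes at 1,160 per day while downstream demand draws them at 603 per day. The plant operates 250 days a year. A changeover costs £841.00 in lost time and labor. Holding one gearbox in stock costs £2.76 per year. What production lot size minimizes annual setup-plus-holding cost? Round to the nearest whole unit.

Q* ≈ 13,832 gearboxes

Annual demand D = 603 × 250 = 150,750.
Production build-up factor (1 − d/p) = 1 − 603/1,160 = 0.4802.
Q* = √(2DS / (H(1 − d/p))) = √(2 × 150,750 × 841 / (2.76 × 0.4802)).
= √(253,561,500 / 1.3253) ≈ 13832.112.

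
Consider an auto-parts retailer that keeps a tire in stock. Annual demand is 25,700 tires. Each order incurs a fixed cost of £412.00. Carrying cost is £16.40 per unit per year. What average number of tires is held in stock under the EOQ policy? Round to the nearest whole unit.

EOQ = √(2DS/H) = √(2 × 25,700 × 412 / 16.4) ≈ 1136.34.
Average inventory = Q*/2 ≈ 1136.34 / 2 = 568.170.

Average inventory ≈ 568 tires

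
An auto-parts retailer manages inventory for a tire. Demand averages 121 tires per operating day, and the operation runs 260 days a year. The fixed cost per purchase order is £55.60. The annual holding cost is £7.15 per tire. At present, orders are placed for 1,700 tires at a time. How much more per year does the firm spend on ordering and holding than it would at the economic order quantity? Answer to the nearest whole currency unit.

Annual demand D = 121 × 260 = 31,460.
EOQ = √(2DS/H) = √(2 × 31,460 × 55.6 / 7.15) ≈ 699.49.
Cost at Q* = (D/Q*)S + (Q*/2)H = √(2DSH) ≈ £5,001.32.
Cost at Q = 1,700: (31,460/1,700)×55.6 + (1,700/2)×7.15 = £1,028.93 + £6,077.50 = £7,106.43.
Excess = £7,106.43 − £5,001.32 = £2,105.11.

Extra cost ≈ £2,105 per year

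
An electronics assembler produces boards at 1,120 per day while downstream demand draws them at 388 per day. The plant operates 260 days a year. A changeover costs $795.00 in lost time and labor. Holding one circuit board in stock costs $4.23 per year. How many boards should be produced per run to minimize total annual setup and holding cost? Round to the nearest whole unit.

Q* ≈ 7,617 boards

Annual demand D = 388 × 260 = 100,880.
Production build-up factor (1 − d/p) = 1 − 388/1,120 = 0.6536.
Q* = √(2DS / (H(1 − d/p))) = √(2 × 100,880 × 795 / (4.23 × 0.6536)).
= √(160,399,200 / 2.7646) ≈ 7617.008.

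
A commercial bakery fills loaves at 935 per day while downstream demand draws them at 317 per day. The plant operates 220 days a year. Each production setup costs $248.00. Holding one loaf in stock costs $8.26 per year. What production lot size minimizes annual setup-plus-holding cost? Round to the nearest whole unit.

Q* ≈ 2,517 loaves

Annual demand D = 317 × 220 = 69,740.
Production build-up factor (1 − d/p) = 1 − 317/935 = 0.6610.
Q* = √(2DS / (H(1 − d/p))) = √(2 × 69,740 × 248 / (8.26 × 0.6610)).
= √(34,591,040 / 5.4596) ≈ 2517.117.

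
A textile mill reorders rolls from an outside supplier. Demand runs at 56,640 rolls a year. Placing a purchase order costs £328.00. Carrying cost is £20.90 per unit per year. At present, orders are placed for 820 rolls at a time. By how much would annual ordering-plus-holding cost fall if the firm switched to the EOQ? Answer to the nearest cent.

Extra cost ≈ £3,358.23 per year

EOQ = √(2DS/H) = √(2 × 56,640 × 328 / 20.9) ≈ 1333.34.
Cost at Q* = (D/Q*)S + (Q*/2)H = √(2DSH) ≈ £27,866.77.
Cost at Q = 820: (56,640/820)×328 + (820/2)×20.9 = £22,656.00 + £8,569.00 = £31,225.00.
Excess = £31,225.00 − £27,866.77 = £3,358.23.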